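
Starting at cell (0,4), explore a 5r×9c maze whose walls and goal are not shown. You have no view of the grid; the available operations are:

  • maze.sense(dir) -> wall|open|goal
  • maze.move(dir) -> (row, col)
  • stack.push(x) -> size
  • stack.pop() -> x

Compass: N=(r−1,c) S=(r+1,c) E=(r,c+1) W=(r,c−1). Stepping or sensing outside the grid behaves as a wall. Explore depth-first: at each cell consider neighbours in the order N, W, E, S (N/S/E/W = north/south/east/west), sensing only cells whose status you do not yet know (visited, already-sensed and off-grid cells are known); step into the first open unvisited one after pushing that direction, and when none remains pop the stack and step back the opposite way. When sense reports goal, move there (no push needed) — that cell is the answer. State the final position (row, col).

I call sense(dir: west), → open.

Next I call push(x: west), and get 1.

I try move(dir: west), → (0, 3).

Now I run sense(dir: west), yielding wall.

Calling sense(dir: south), → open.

I try push(x: south), giving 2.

I use move(dir: south), and see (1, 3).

I call sense(dir: west), which returns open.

I run push(x: west), → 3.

Now I run move(dir: west), which returns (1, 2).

I use sense(dir: west), and get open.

I call push(x: west), giving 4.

Then move(dir: west), — result: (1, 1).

Calling sense(dir: north), which returns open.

Invoking push(x: north), yielding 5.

I try move(dir: north), and observe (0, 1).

I run sense(dir: west), and observe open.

Using push(x: west), : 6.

I call move(dir: west), and get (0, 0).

I call sense(dir: south), and see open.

Invoking push(x: south), and observe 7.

I call move(dir: south), yielding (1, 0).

I call sense(dir: south), → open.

Then push(x: south), → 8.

Calling move(dir: south), which returns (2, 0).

I call sense(dir: east), which returns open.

I use push(x: east), and get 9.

I try move(dir: east), : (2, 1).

I call sense(dir: east), giving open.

Using push(x: east), which returns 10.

Now I run move(dir: east), : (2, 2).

Now I run sense(dir: east), giving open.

I invoke push(x: east), — result: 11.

Using move(dir: east), yielding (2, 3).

Then sense(dir: east), giving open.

Invoking push(x: east), → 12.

Then move(dir: east), which returns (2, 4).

I call sense(dir: north), and observe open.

I try push(x: north), which returns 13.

Now I run move(dir: north), giving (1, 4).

Calling sense(dir: east), which returns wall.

I call pop, — result: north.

Using move(dir: south), which returns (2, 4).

Using sense(dir: east), and get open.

Next I call push(x: east), : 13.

I try move(dir: east), — result: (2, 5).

Now I run sense(dir: east), : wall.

Now I run sense(dir: south), yielding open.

I use push(x: south), yielding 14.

I try move(dir: south), → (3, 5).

I call sense(dir: west), — result: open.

Calling push(x: west), → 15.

Using move(dir: west), — result: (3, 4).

I run sense(dir: west), and get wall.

I try sense(dir: south), giving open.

Next I call push(x: south), — result: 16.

I invoke move(dir: south), and get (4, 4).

Using sense(dir: west), yielding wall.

Next I call sense(dir: east), : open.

I try push(x: east), — result: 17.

I call move(dir: east), yielding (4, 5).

Next I call sense(dir: east), which returns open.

I run push(x: east), which returns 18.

I use move(dir: east), giving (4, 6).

I invoke sense(dir: north), and get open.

I run push(x: north), → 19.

Invoking move(dir: north), giving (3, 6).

Next I call sense(dir: east), → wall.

I invoke pop(), yielding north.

Using move(dir: south), and see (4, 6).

I run sense(dir: east), and observe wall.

I run pop, — result: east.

Calling move(dir: west), which returns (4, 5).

Next I call pop(), yielding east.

I try move(dir: west), — result: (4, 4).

Using pop(), and observe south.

I try move(dir: north), → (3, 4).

Calling pop, and get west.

I invoke move(dir: east), which returns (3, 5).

I use pop, yielding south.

I try move(dir: north), — result: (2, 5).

Now I run pop, and get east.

Then move(dir: west), and observe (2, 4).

I try pop(), which returns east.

Now I run move(dir: west), and observe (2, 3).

I try pop(), which returns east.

I run move(dir: west), yielding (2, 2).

Then sense(dir: south), : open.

Next I call push(x: south), : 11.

I try move(dir: south), and observe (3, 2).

I call sense(dir: west), — result: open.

Now I run push(x: west), giving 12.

Next I call move(dir: west), : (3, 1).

I run sense(dir: west), which returns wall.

Calling sense(dir: south), giving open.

I call push(x: south), yielding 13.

I run move(dir: south), and get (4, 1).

Now I run sense(dir: west), : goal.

Invoking move(dir: west), and get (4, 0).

Answer: (4, 0)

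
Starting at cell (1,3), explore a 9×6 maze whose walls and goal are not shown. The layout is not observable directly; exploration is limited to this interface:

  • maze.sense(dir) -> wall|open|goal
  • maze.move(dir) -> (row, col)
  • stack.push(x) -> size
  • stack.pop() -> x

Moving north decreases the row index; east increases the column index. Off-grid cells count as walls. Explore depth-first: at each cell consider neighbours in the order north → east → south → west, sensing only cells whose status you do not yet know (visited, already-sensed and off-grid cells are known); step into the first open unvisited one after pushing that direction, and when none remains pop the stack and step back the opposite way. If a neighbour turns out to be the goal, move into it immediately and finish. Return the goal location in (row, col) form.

I call maze.sense passing dir=north, and see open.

Now I run stack.push passing x=north, and get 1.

Now I run maze.move passing dir=north, yielding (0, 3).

I call maze.sense passing dir=east, which returns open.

I use stack.push passing x=east, and get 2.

I invoke maze.move passing dir=east, and get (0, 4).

I run maze.sense passing dir=east, yielding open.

Then stack.push passing x=east, which returns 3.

I run maze.move passing dir=east, → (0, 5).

Next I call maze.sense passing dir=south, and see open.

Next I call stack.push passing x=south, giving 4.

Using maze.move passing dir=south, : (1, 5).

I try maze.sense passing dir=south, and get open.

Then stack.push passing x=south, → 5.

I use maze.move passing dir=south, : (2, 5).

Calling maze.sense passing dir=south, and observe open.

I use stack.push passing x=south, — result: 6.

Invoking maze.move passing dir=south, and get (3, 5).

I try maze.sense passing dir=south, and see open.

Then stack.push passing x=south, → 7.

Then maze.move passing dir=south, yielding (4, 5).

Calling maze.sense passing dir=south, : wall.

I use maze.sense passing dir=west, and get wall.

Then stack.pop, : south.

I try maze.move passing dir=north, which returns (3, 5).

Then maze.sense passing dir=west, : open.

I try stack.push passing x=west, giving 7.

I try maze.move passing dir=west, yielding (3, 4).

I run maze.sense passing dir=north, and see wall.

I call maze.sense passing dir=west, and observe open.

Next I call stack.push passing x=west, — result: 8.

I use maze.move passing dir=west, which returns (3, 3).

Now I run maze.sense passing dir=north, giving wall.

I run maze.sense passing dir=south, giving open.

Next I call stack.push passing x=south, and observe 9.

I run maze.move passing dir=south, yielding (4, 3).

I use maze.sense passing dir=south, → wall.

I try maze.sense passing dir=west, : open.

I try stack.push passing x=west, — result: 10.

I use maze.move passing dir=west, and see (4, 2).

I invoke maze.sense passing dir=north, — result: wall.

I run maze.sense passing dir=south, and get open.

I invoke stack.push passing x=south, and see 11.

Then maze.move passing dir=south, which returns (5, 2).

I call maze.sense passing dir=south, which returns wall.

Now I run maze.sense passing dir=west, — result: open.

I run stack.push passing x=west, → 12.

I use maze.move passing dir=west, — result: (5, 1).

Using maze.sense passing dir=north, → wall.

Using maze.sense passing dir=south, and see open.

I run stack.push passing x=south, yielding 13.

I invoke maze.move passing dir=south, and observe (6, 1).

Using maze.sense passing dir=south, giving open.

Then stack.push passing x=south, giving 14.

Now I run maze.move passing dir=south, giving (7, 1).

Calling maze.sense passing dir=east, → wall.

Then maze.sense passing dir=south, → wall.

I call maze.sense passing dir=west, — result: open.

I run stack.push passing x=west, which returns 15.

Now I run maze.move passing dir=west, and see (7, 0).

Using maze.sense passing dir=north, and see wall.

Invoking maze.sense passing dir=south, and see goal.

I run maze.move passing dir=south, — result: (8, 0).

Answer: (8, 0)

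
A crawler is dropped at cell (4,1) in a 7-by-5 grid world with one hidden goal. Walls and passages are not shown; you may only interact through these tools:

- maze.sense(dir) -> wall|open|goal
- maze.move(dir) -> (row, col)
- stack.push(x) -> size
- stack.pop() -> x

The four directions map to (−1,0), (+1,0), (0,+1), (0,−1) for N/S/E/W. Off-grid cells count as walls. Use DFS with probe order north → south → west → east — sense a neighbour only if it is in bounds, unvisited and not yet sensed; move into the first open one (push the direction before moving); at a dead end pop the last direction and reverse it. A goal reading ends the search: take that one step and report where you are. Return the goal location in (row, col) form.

CALL maze.sense[dir→north]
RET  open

CALL stack.push[x→north]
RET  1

CALL maze.move[dir→north]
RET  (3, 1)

CALL maze.sense[dir→north]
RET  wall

CALL maze.sense[dir→west]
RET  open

CALL stack.push[x→west]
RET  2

CALL maze.move[dir→west]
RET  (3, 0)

CALL maze.sense[dir→north]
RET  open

CALL stack.push[x→north]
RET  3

CALL maze.move[dir→north]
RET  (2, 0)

CALL maze.sense[dir→north]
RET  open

CALL stack.push[x→north]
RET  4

CALL maze.move[dir→north]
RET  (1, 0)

CALL maze.sense[dir→north]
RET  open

CALL stack.push[x→north]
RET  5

CALL maze.move[dir→north]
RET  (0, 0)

CALL maze.sense[dir→east]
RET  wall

CALL stack.pop[]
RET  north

CALL maze.move[dir→south]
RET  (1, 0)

CALL maze.sense[dir→east]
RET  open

CALL stack.push[x→east]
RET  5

CALL maze.move[dir→east]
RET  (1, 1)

CALL maze.sense[dir→east]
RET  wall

CALL stack.pop[]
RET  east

CALL maze.move[dir→west]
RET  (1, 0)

CALL stack.pop[]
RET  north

CALL maze.move[dir→south]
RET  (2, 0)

CALL stack.pop[]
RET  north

CALL maze.move[dir→south]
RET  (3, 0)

CALL maze.sense[dir→south]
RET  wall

CALL stack.pop[]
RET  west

CALL maze.move[dir→east]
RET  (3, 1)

CALL maze.sense[dir→east]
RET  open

CALL stack.push[x→east]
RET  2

CALL maze.move[dir→east]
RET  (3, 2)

CALL maze.sense[dir→north]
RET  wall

CALL maze.sense[dir→south]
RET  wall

CALL maze.sense[dir→east]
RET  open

CALL stack.push[x→east]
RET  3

CALL maze.move[dir→east]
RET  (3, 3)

CALL maze.sense[dir→north]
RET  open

CALL stack.push[x→north]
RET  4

CALL maze.move[dir→north]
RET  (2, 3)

CALL maze.sense[dir→north]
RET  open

CALL stack.push[x→north]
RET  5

CALL maze.move[dir→north]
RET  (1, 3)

CALL maze.sense[dir→north]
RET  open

CALL stack.push[x→north]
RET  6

CALL maze.move[dir→north]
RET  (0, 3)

CALL maze.sense[dir→west]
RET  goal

CALL maze.move[dir→west]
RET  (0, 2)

Answer: (0, 2)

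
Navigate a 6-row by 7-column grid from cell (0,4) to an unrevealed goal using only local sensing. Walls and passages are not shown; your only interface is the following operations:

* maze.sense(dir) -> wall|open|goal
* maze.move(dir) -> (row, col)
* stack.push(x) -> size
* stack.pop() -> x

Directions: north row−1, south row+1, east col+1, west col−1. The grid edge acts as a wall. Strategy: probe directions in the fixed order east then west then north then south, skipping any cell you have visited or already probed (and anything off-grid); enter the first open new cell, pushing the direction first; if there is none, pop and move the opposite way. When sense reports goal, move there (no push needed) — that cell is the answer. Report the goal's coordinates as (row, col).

Act: maze.sense[dir=east]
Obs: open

Act: stack.push[x=east]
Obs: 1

Act: maze.move[dir=east]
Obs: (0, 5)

Act: maze.sense[dir=east]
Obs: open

Act: stack.push[x=east]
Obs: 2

Act: maze.move[dir=east]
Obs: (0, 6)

Act: maze.sense[dir=south]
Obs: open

Act: stack.push[x=south]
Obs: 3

Act: maze.move[dir=south]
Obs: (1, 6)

Act: maze.sense[dir=west]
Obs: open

Act: stack.push[x=west]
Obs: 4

Act: maze.move[dir=west]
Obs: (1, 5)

Act: maze.sense[dir=west]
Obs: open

Act: stack.push[x=west]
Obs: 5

Act: maze.move[dir=west]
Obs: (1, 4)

Act: maze.sense[dir=west]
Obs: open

Act: stack.push[x=west]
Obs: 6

Act: maze.move[dir=west]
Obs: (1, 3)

Act: maze.sense[dir=west]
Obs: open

Act: stack.push[x=west]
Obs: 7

Act: maze.move[dir=west]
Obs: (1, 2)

Act: maze.sense[dir=west]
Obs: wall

Act: maze.sense[dir=north]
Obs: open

Act: stack.push[x=north]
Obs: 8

Act: maze.move[dir=north]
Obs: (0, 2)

Act: maze.sense[dir=east]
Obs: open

Act: stack.push[x=east]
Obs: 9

Act: maze.move[dir=east]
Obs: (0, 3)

Act: stack.pop[]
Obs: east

Act: maze.move[dir=west]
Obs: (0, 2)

Act: maze.sense[dir=west]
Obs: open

Act: stack.push[x=west]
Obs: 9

Act: maze.move[dir=west]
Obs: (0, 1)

Act: maze.sense[dir=west]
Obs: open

Act: stack.push[x=west]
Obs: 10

Act: maze.move[dir=west]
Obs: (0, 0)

Act: maze.sense[dir=south]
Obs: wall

Act: stack.pop[]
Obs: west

Act: maze.move[dir=east]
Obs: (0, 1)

Act: stack.pop[]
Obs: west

Act: maze.move[dir=east]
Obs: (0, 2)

Act: stack.pop[]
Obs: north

Act: maze.move[dir=south]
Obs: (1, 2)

Act: maze.sense[dir=south]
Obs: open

Act: stack.push[x=south]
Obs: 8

Act: maze.move[dir=south]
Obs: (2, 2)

Act: maze.sense[dir=east]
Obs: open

Act: stack.push[x=east]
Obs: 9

Act: maze.move[dir=east]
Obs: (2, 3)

Act: maze.sense[dir=east]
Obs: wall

Act: maze.sense[dir=south]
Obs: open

Act: stack.push[x=south]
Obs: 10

Act: maze.move[dir=south]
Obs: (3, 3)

Act: maze.sense[dir=east]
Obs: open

Act: stack.push[x=east]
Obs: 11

Act: maze.move[dir=east]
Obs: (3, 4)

Act: maze.sense[dir=east]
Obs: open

Act: stack.push[x=east]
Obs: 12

Act: maze.move[dir=east]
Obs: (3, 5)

Act: maze.sense[dir=east]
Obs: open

Act: stack.push[x=east]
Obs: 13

Act: maze.move[dir=east]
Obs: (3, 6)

Act: maze.sense[dir=north]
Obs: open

Act: stack.push[x=north]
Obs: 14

Act: maze.move[dir=north]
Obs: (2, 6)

Act: maze.sense[dir=west]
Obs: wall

Act: stack.pop[]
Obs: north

Act: maze.move[dir=south]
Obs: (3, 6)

Act: maze.sense[dir=south]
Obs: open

Act: stack.push[x=south]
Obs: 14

Act: maze.move[dir=south]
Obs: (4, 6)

Act: maze.sense[dir=west]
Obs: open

Act: stack.push[x=west]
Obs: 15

Act: maze.move[dir=west]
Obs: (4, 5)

Act: maze.sense[dir=west]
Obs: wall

Act: maze.sense[dir=south]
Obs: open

Act: stack.push[x=south]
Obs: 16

Act: maze.move[dir=south]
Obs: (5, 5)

Act: maze.sense[dir=east]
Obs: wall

Act: maze.sense[dir=west]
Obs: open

Act: stack.push[x=west]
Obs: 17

Act: maze.move[dir=west]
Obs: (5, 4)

Act: maze.sense[dir=west]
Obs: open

Act: stack.push[x=west]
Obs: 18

Act: maze.move[dir=west]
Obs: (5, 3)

Act: maze.sense[dir=west]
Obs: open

Act: stack.push[x=west]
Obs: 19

Act: maze.move[dir=west]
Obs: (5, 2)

Act: maze.sense[dir=west]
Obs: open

Act: stack.push[x=west]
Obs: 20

Act: maze.move[dir=west]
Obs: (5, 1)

Act: maze.sense[dir=west]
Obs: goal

Act: maze.move[dir=west]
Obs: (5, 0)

Answer: (5, 0)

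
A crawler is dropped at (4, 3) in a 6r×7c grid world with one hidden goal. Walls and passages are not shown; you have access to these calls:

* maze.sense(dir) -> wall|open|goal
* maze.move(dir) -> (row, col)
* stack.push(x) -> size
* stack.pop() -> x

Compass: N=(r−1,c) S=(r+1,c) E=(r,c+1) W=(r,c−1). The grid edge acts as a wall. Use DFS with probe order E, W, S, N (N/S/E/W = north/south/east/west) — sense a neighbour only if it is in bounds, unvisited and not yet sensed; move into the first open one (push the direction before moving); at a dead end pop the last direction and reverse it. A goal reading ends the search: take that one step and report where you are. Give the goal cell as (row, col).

% 1. sense(dir=east) => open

% 2. push(x=east) => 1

% 3. move(dir=east) => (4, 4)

% 4. sense(dir=east) => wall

% 5. sense(dir=south) => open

% 6. push(x=south) => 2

% 7. move(dir=south) => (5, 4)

% 8. sense(dir=east) => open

% 9. push(x=east) => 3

% 10. move(dir=east) => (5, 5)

% 11. sense(dir=east) => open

% 12. push(x=east) => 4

% 13. move(dir=east) => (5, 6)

% 14. sense(dir=north) => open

% 15. push(x=north) => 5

% 16. move(dir=north) => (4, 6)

% 17. sense(dir=north) => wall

% 18. pop() => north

% 19. move(dir=south) => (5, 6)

% 20. pop() => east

% 21. move(dir=west) => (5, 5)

% 22. pop() => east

% 23. move(dir=west) => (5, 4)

% 24. sense(dir=west) => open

% 25. push(x=west) => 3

% 26. move(dir=west) => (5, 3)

% 27. sense(dir=west) => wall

% 28. pop() => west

% 29. move(dir=east) => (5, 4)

% 30. pop() => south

% 31. move(dir=north) => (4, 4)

% 32. sense(dir=north) => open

% 33. push(x=north) => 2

% 34. move(dir=north) => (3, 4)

% 35. sense(dir=east) => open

% 36. push(x=east) => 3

% 37. move(dir=east) => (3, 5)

% 38. sense(dir=north) => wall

% 39. pop() => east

% 40. move(dir=west) => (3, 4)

% 41. sense(dir=west) => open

% 42. push(x=west) => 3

% 43. move(dir=west) => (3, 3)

% 44. sense(dir=west) => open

% 45. push(x=west) => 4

% 46. move(dir=west) => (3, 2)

% 47. sense(dir=west) => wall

% 48. sense(dir=south) => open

% 49. push(x=south) => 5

% 50. move(dir=south) => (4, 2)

% 51. sense(dir=west) => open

% 52. push(x=west) => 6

% 53. move(dir=west) => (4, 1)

% 54. sense(dir=west) => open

% 55. push(x=west) => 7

% 56. move(dir=west) => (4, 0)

% 57. sense(dir=south) => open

% 58. push(x=south) => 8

% 59. move(dir=south) => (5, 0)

% 60. sense(dir=east) => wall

% 61. pop() => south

% 62. move(dir=north) => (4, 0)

% 63. sense(dir=north) => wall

% 64. pop() => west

% 65. move(dir=east) => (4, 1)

% 66. pop() => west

% 67. move(dir=east) => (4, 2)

% 68. pop() => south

% 69. move(dir=north) => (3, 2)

% 70. sense(dir=north) => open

% 71. push(x=north) => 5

% 72. move(dir=north) => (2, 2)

% 73. sense(dir=east) => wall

% 74. sense(dir=west) => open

% 75. push(x=west) => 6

% 76. move(dir=west) => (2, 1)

% 77. sense(dir=west) => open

% 78. push(x=west) => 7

% 79. move(dir=west) => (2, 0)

% 80. sense(dir=north) => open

% 81. push(x=north) => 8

% 82. move(dir=north) => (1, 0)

% 83. sense(dir=east) => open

% 84. push(x=east) => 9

% 85. move(dir=east) => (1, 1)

% 86. sense(dir=east) => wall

% 87. sense(dir=north) => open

% 88. push(x=north) => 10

% 89. move(dir=north) => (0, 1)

% 90. sense(dir=east) => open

% 91. push(x=east) => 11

% 92. move(dir=east) => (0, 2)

% 93. sense(dir=east) => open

% 94. push(x=east) => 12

% 95. move(dir=east) => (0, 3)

% 96. sense(dir=east) => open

% 97. push(x=east) => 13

% 98. move(dir=east) => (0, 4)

% 99. sense(dir=east) => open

% 100. push(x=east) => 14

% 101. move(dir=east) => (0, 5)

% 102. sense(dir=east) => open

% 103. push(x=east) => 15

% 104. move(dir=east) => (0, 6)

% 105. sense(dir=south) => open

% 106. push(x=south) => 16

% 107. move(dir=south) => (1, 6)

% 108. sense(dir=west) => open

% 109. push(x=west) => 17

% 110. move(dir=west) => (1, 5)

% 111. sense(dir=west) => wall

% 112. pop() => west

% 113. move(dir=east) => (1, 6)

% 114. sense(dir=south) => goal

% 115. move(dir=south) => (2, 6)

Answer: (2, 6)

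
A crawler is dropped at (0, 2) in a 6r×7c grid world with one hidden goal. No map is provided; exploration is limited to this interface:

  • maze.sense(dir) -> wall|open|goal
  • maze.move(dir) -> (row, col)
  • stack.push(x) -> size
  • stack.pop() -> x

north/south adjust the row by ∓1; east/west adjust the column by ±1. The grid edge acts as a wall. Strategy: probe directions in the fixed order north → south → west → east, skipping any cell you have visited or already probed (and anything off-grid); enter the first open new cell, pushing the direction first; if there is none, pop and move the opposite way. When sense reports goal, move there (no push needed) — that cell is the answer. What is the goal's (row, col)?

Step: sense[dir=south]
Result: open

Step: push[x=south]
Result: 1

Step: move[dir=south]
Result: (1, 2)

Step: sense[dir=south]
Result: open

Step: push[x=south]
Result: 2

Step: move[dir=south]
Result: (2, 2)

Step: sense[dir=south]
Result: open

Step: push[x=south]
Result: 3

Step: move[dir=south]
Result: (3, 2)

Step: sense[dir=south]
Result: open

Step: push[x=south]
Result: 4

Step: move[dir=south]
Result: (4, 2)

Step: sense[dir=south]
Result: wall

Step: sense[dir=west]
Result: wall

Step: sense[dir=east]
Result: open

Step: push[x=east]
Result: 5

Step: move[dir=east]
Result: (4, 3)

Step: sense[dir=north]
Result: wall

Step: sense[dir=south]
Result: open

Step: push[x=south]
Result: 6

Step: move[dir=south]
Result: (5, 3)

Step: sense[dir=east]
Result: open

Step: push[x=east]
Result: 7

Step: move[dir=east]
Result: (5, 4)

Step: sense[dir=north]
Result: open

Step: push[x=north]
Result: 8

Step: move[dir=north]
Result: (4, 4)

Step: sense[dir=north]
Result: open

Step: push[x=north]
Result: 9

Step: move[dir=north]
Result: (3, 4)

Step: sense[dir=north]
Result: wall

Step: sense[dir=east]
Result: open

Step: push[x=east]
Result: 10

Step: move[dir=east]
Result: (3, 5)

Step: sense[dir=north]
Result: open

Step: push[x=north]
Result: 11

Step: move[dir=north]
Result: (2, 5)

Step: sense[dir=north]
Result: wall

Step: sense[dir=east]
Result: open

Step: push[x=east]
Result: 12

Step: move[dir=east]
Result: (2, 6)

Step: sense[dir=north]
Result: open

Step: push[x=north]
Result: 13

Step: move[dir=north]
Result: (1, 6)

Step: sense[dir=north]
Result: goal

Step: move[dir=north]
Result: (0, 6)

Answer: (0, 6)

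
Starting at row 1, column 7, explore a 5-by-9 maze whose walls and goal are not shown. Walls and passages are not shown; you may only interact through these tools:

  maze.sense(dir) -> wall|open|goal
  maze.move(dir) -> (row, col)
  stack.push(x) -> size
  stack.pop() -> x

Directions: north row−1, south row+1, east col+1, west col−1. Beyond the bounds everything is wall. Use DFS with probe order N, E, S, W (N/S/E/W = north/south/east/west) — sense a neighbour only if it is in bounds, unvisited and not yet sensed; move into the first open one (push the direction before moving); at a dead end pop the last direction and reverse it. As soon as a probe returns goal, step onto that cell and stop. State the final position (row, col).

# 1. maze.sense(dir=north) ~> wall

# 2. maze.sense(dir=east) ~> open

# 3. stack.push(x=east) ~> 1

# 4. maze.move(dir=east) ~> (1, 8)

# 5. maze.sense(dir=north) ~> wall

# 6. maze.sense(dir=south) ~> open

# 7. stack.push(x=south) ~> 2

# 8. maze.move(dir=south) ~> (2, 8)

# 9. maze.sense(dir=south) ~> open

# 10. stack.push(x=south) ~> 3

# 11. maze.move(dir=south) ~> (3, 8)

# 12. maze.sense(dir=south) ~> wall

# 13. maze.sense(dir=west) ~> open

# 14. stack.push(x=west) ~> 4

# 15. maze.move(dir=west) ~> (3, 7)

# 16. maze.sense(dir=north) ~> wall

# 17. maze.sense(dir=south) ~> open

# 18. stack.push(x=south) ~> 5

# 19. maze.move(dir=south) ~> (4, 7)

# 20. maze.sense(dir=west) ~> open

# 21. stack.push(x=west) ~> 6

# 22. maze.move(dir=west) ~> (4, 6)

# 23. maze.sense(dir=north) ~> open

# 24. stack.push(x=north) ~> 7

# 25. maze.move(dir=north) ~> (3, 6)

# 26. maze.sense(dir=north) ~> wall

# 27. maze.sense(dir=west) ~> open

# 28. stack.push(x=west) ~> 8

# 29. maze.move(dir=west) ~> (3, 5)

# 30. maze.sense(dir=north) ~> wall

# 31. maze.sense(dir=south) ~> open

# 32. stack.push(x=south) ~> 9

# 33. maze.move(dir=south) ~> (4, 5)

# 34. maze.sense(dir=west) ~> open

# 35. stack.push(x=west) ~> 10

# 36. maze.move(dir=west) ~> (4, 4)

# 37. maze.sense(dir=north) ~> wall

# 38. maze.sense(dir=west) ~> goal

# 39. maze.move(dir=west) ~> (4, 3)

Answer: (4, 3)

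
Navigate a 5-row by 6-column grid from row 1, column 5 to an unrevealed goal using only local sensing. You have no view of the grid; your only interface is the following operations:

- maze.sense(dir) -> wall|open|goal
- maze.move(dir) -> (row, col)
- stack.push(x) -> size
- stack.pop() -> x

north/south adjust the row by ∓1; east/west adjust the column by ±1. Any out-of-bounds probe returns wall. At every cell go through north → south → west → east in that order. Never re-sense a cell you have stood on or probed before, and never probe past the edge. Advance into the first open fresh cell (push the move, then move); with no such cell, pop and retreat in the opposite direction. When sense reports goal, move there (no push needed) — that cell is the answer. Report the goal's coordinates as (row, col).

==> maze.sense(dir: north)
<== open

==> stack.push(x: north)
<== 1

==> maze.move(dir: north)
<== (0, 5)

==> maze.sense(dir: west)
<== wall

==> stack.pop()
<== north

==> maze.move(dir: south)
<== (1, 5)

==> maze.sense(dir: south)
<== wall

==> maze.sense(dir: west)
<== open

==> stack.push(x: west)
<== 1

==> maze.move(dir: west)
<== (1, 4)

==> maze.sense(dir: south)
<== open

==> stack.push(x: south)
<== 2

==> maze.move(dir: south)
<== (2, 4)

==> maze.sense(dir: south)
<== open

==> stack.push(x: south)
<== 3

==> maze.move(dir: south)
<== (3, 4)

==> maze.sense(dir: south)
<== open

==> stack.push(x: south)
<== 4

==> maze.move(dir: south)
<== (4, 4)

==> maze.sense(dir: west)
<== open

==> stack.push(x: west)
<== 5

==> maze.move(dir: west)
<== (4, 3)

==> maze.sense(dir: north)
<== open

==> stack.push(x: north)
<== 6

==> maze.move(dir: north)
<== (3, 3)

==> maze.sense(dir: north)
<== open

==> stack.push(x: north)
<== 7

==> maze.move(dir: north)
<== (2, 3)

==> maze.sense(dir: north)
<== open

==> stack.push(x: north)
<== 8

==> maze.move(dir: north)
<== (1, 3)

==> maze.sense(dir: north)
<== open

==> stack.push(x: north)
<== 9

==> maze.move(dir: north)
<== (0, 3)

==> maze.sense(dir: west)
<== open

==> stack.push(x: west)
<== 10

==> maze.move(dir: west)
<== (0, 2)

==> maze.sense(dir: south)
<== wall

==> maze.sense(dir: west)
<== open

==> stack.push(x: west)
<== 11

==> maze.move(dir: west)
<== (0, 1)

==> maze.sense(dir: south)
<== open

==> stack.push(x: south)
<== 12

==> maze.move(dir: south)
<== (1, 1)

==> maze.sense(dir: south)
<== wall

==> maze.sense(dir: west)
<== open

==> stack.push(x: west)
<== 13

==> maze.move(dir: west)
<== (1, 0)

==> maze.sense(dir: north)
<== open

==> stack.push(x: north)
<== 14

==> maze.move(dir: north)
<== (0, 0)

==> stack.pop()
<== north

==> maze.move(dir: south)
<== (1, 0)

==> maze.sense(dir: south)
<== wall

==> stack.pop()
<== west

==> maze.move(dir: east)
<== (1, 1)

==> stack.pop()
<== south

==> maze.move(dir: north)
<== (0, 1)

==> stack.pop()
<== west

==> maze.move(dir: east)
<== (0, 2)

==> stack.pop()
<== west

==> maze.move(dir: east)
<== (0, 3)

==> stack.pop()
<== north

==> maze.move(dir: south)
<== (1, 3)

==> stack.pop()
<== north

==> maze.move(dir: south)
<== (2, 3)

==> maze.sense(dir: west)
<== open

==> stack.push(x: west)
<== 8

==> maze.move(dir: west)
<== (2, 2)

==> maze.sense(dir: south)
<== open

==> stack.push(x: south)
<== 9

==> maze.move(dir: south)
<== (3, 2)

==> maze.sense(dir: south)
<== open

==> stack.push(x: south)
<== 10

==> maze.move(dir: south)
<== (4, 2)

==> maze.sense(dir: west)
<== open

==> stack.push(x: west)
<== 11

==> maze.move(dir: west)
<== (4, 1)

==> maze.sense(dir: north)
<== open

==> stack.push(x: north)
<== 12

==> maze.move(dir: north)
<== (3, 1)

==> maze.sense(dir: west)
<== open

==> stack.push(x: west)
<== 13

==> maze.move(dir: west)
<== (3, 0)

==> maze.sense(dir: south)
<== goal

==> maze.move(dir: south)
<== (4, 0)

Answer: (4, 0)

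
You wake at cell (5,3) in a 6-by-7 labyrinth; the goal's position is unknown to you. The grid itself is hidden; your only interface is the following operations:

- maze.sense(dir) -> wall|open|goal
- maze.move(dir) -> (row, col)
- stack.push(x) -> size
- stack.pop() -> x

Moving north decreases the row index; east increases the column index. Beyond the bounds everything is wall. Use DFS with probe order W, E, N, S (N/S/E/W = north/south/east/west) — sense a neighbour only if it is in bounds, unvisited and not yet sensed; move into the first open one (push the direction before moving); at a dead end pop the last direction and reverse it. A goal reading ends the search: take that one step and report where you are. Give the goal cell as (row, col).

Next I call maze.sense(dir=west), which returns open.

Using stack.push(x=west), and observe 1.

Invoking maze.move(dir=west), : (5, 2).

I invoke maze.sense(dir=west), yielding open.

I invoke stack.push(x=west), which returns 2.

Then maze.move(dir=west), and see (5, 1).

Then maze.sense(dir=west), giving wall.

Invoking maze.sense(dir=north), yielding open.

Now I run stack.push(x=north), : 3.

Calling maze.move(dir=north), giving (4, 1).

Calling maze.sense(dir=west), and observe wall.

Now I run maze.sense(dir=east), and observe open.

Now I run stack.push(x=east), and observe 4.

Invoking maze.move(dir=east), : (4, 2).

Calling maze.sense(dir=east), — result: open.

I call stack.push(x=east), and get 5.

Then maze.move(dir=east), and get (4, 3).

Next I call maze.sense(dir=east), and get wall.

Using maze.sense(dir=north), and get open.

Now I run stack.push(x=north), and observe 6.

Next I call maze.move(dir=north), — result: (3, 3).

I use maze.sense(dir=west), which returns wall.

Calling maze.sense(dir=east), which returns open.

Using stack.push(x=east), which returns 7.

I use maze.move(dir=east), → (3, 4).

Then maze.sense(dir=east), — result: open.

Now I run stack.push(x=east), → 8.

Invoking maze.move(dir=east), and observe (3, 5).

I use maze.sense(dir=east), which returns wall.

I use maze.sense(dir=north), which returns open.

I try stack.push(x=north), → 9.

Invoking maze.move(dir=north), — result: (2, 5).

I try maze.sense(dir=west), and observe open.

Calling stack.push(x=west), and get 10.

Invoking maze.move(dir=west), giving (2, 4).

I call maze.sense(dir=west), and get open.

I invoke stack.push(x=west), : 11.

I call maze.move(dir=west), → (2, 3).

Using maze.sense(dir=west), giving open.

Next I call stack.push(x=west), and get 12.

Now I run maze.move(dir=west), and see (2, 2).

I invoke maze.sense(dir=west), yielding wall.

Next I call maze.sense(dir=north), giving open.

I run stack.push(x=north), — result: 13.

Next I call maze.move(dir=north), : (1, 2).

I try maze.sense(dir=west), giving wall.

Invoking maze.sense(dir=east), and observe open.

I try stack.push(x=east), and see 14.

Calling maze.move(dir=east), yielding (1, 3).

Calling maze.sense(dir=east), and get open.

Now I run stack.push(x=east), and see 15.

I try maze.move(dir=east), yielding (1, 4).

I try maze.sense(dir=east), and see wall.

Invoking maze.sense(dir=north), yielding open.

Calling stack.push(x=north), — result: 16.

I use maze.move(dir=north), : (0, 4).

Next I call maze.sense(dir=west), and see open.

Using stack.push(x=west), which returns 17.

Using maze.move(dir=west), giving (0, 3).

I try maze.sense(dir=west), and get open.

Using stack.push(x=west), which returns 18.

Now I run maze.move(dir=west), → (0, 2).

I run maze.sense(dir=west), and see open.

Using stack.push(x=west), yielding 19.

I run maze.move(dir=west), yielding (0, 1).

Now I run maze.sense(dir=west), → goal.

Invoking maze.move(dir=west), and see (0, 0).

Answer: (0, 0)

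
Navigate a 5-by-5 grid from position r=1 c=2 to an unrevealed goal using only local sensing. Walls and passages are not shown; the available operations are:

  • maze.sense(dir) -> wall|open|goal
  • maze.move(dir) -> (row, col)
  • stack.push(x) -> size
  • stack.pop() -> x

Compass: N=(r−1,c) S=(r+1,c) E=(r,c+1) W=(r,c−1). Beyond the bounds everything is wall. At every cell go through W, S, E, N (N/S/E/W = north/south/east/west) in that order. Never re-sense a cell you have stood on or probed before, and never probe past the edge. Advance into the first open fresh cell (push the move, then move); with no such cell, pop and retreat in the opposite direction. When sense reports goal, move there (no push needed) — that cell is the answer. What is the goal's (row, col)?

Do: sense[west]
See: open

Do: push[west]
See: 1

Do: move[west]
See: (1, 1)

Do: sense[west]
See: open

Do: push[west]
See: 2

Do: move[west]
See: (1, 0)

Do: sense[south]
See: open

Do: push[south]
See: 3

Do: move[south]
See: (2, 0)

Do: sense[south]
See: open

Do: push[south]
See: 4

Do: move[south]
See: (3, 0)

Do: sense[south]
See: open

Do: push[south]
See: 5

Do: move[south]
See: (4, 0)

Do: sense[east]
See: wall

Do: pop[]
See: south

Do: move[north]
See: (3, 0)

Do: sense[east]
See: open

Do: push[east]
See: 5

Do: move[east]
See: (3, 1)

Do: sense[east]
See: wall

Do: sense[north]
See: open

Do: push[north]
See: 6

Do: move[north]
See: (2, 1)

Do: sense[east]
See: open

Do: push[east]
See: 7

Do: move[east]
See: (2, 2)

Do: sense[east]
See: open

Do: push[east]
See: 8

Do: move[east]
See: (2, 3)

Do: sense[south]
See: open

Do: push[south]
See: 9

Do: move[south]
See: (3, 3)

Do: sense[south]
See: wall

Do: sense[east]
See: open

Do: push[east]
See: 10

Do: move[east]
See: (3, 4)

Do: sense[south]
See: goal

Do: move[south]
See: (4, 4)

Answer: (4, 4)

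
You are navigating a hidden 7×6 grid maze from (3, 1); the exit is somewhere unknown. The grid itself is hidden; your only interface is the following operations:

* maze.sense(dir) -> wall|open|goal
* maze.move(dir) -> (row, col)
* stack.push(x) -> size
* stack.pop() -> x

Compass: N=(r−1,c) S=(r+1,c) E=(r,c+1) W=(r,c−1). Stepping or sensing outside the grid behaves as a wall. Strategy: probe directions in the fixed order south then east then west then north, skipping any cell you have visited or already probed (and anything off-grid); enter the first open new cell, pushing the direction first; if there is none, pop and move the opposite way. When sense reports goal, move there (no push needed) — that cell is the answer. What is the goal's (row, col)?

I use maze.sense passing south, giving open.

I try stack.push passing south, : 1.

Using maze.move passing south, → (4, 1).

I try maze.sense passing south, which returns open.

Now I run stack.push passing south, → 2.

Calling maze.move passing south, yielding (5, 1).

Then maze.sense passing south, → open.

Now I run stack.push passing south, and observe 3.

Invoking maze.move passing south, : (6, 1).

I invoke maze.sense passing east, and see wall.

I use maze.sense passing west, → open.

I call stack.push passing west, giving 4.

I try maze.move passing west, : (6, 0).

Using maze.sense passing north, which returns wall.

Using stack.pop, and observe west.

Using maze.move passing east, and get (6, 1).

Invoking stack.pop, and observe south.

I use maze.move passing north, yielding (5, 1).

I call maze.sense passing east, → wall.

Now I run stack.pop(), — result: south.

Now I run maze.move passing north, — result: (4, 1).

I try maze.sense passing east, giving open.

Next I call stack.push passing east, and observe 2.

Calling maze.move passing east, — result: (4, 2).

I try maze.sense passing east, and get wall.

Calling maze.sense passing north, giving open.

I run stack.push passing north, and observe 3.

Then maze.move passing north, giving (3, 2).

Using maze.sense passing east, giving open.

Next I call stack.push passing east, and see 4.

I run maze.move passing east, and observe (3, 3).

I try maze.sense passing east, giving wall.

Next I call maze.sense passing north, and see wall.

Now I run stack.pop, and get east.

Then maze.move passing west, — result: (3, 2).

I invoke maze.sense passing north, and observe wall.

I invoke stack.pop, : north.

I call maze.move passing south, → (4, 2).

Then stack.pop(), — result: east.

Now I run maze.move passing west, and see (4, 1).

I try maze.sense passing west, — result: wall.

Calling stack.pop(), — result: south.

Next I call maze.move passing north, and get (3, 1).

I use maze.sense passing west, : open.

Next I call stack.push passing west, → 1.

I try maze.move passing west, → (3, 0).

I run maze.sense passing north, and get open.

I invoke stack.push passing north, : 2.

I invoke maze.move passing north, → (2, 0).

I use maze.sense passing east, — result: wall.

Invoking maze.sense passing north, → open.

Then stack.push passing north, yielding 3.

I invoke maze.move passing north, which returns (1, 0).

I run maze.sense passing east, yielding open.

Invoking stack.push passing east, : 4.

Then maze.move passing east, giving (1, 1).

I try maze.sense passing east, which returns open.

I try stack.push passing east, → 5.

Next I call maze.move passing east, : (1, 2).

I invoke maze.sense passing east, and observe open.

I run stack.push passing east, and see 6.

I run maze.move passing east, and see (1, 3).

Then maze.sense passing east, which returns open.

Invoking stack.push passing east, : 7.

I use maze.move passing east, and see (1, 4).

I invoke maze.sense passing south, → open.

I invoke stack.push passing south, which returns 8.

I call maze.move passing south, and observe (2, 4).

I invoke maze.sense passing east, and observe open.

Then stack.push passing east, which returns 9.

Then maze.move passing east, and see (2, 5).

I invoke maze.sense passing south, and see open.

Calling stack.push passing south, → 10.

I use maze.move passing south, yielding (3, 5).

Next I call maze.sense passing south, and observe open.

Using stack.push passing south, yielding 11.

Invoking maze.move passing south, and get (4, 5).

Next I call maze.sense passing south, yielding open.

I try stack.push passing south, and observe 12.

Now I run maze.move passing south, which returns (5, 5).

Invoking maze.sense passing south, — result: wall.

Then maze.sense passing west, and observe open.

Invoking stack.push passing west, yielding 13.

Invoking maze.move passing west, → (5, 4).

Then maze.sense passing south, giving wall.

I run maze.sense passing west, giving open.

Invoking stack.push passing west, and see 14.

I run maze.move passing west, and get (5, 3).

Next I call maze.sense passing south, → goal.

Calling maze.move passing south, yielding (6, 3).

Answer: (6, 3)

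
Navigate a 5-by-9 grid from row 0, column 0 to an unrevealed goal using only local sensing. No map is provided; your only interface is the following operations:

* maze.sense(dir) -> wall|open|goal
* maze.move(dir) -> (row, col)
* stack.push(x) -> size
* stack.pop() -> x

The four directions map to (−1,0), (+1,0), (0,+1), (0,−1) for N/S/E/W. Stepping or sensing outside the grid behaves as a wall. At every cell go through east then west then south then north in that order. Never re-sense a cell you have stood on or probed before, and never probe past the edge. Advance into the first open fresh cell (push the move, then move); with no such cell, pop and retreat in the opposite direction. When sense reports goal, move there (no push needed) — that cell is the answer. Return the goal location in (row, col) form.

Action: maze.sense[dir=east]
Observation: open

Action: stack.push[x=east]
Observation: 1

Action: maze.move[dir=east]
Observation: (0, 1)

Action: maze.sense[dir=east]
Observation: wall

Action: maze.sense[dir=south]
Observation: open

Action: stack.push[x=south]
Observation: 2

Action: maze.move[dir=south]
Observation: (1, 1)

Action: maze.sense[dir=east]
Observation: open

Action: stack.push[x=east]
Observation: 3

Action: maze.move[dir=east]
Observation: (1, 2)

Action: maze.sense[dir=east]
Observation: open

Action: stack.push[x=east]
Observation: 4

Action: maze.move[dir=east]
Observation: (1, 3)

Action: maze.sense[dir=east]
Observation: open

Action: stack.push[x=east]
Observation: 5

Action: maze.move[dir=east]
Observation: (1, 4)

Action: maze.sense[dir=east]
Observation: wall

Action: maze.sense[dir=south]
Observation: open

Action: stack.push[x=south]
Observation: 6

Action: maze.move[dir=south]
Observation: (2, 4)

Action: maze.sense[dir=east]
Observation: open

Action: stack.push[x=east]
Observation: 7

Action: maze.move[dir=east]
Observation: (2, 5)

Action: maze.sense[dir=east]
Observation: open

Action: stack.push[x=east]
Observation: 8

Action: maze.move[dir=east]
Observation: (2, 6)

Action: maze.sense[dir=east]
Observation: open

Action: stack.push[x=east]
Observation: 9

Action: maze.move[dir=east]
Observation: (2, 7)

Action: maze.sense[dir=east]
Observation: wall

Action: maze.sense[dir=south]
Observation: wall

Action: maze.sense[dir=north]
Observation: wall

Action: stack.pop[]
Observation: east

Action: maze.move[dir=west]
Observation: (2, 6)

Action: maze.sense[dir=south]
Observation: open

Action: stack.push[x=south]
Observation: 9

Action: maze.move[dir=south]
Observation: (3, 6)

Action: maze.sense[dir=west]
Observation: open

Action: stack.push[x=west]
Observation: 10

Action: maze.move[dir=west]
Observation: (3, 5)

Action: maze.sense[dir=west]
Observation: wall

Action: maze.sense[dir=south]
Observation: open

Action: stack.push[x=south]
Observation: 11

Action: maze.move[dir=south]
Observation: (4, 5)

Action: maze.sense[dir=east]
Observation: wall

Action: maze.sense[dir=west]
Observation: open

Action: stack.push[x=west]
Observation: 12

Action: maze.move[dir=west]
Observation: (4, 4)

Action: maze.sense[dir=west]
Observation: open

Action: stack.push[x=west]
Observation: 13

Action: maze.move[dir=west]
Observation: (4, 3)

Action: maze.sense[dir=west]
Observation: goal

Action: maze.move[dir=west]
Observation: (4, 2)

Answer: (4, 2)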